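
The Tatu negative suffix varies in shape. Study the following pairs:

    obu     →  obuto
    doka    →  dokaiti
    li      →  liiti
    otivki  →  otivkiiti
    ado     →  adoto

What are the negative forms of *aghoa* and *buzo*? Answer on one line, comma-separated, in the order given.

The alternation tracks the last vowel of the stem — -to when the last vowel of the stem is a rounded vowel (*obu*, *ado*); -iti when the last vowel of the stem is an unrounded vowel (*doka*, *li*, *otivki*).
Since the last vowel of *aghoa* is /a/ (an unrounded vowel), it takes -iti, giving *aghoaiti*.
The last vowel of *buzo* is /o/, which is a rounded vowel, so the suffix is -to, giving *buzoto*.

aghoaiti, buzoto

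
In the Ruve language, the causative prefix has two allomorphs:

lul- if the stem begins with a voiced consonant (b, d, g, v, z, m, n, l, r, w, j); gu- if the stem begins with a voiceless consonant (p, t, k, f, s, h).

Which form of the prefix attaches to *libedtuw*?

*libedtuw* — first consonant /l/ (voiced) → lul-.

lul-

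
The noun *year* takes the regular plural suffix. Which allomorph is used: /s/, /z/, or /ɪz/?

/z/

The stem *year* ends in a voiced non-sibilant sound.
The plural suffix surfaces as /ɪz/ after sibilants, /s/ after other voiceless consonants, and /z/ after other voiced sounds.
So the plural -s on *year* is pronounced /z/.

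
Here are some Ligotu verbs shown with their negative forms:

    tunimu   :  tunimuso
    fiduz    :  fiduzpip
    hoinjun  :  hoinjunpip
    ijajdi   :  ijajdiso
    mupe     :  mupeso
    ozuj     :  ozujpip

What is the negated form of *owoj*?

owojpip

Looking at the final sound of each stem: -pip when the stem ends in a consonant (*fiduz*, *hoinjun*, *ozuj*); -so when the stem ends in a vowel (*tunimu*, *ijajdi*, *mupe*).
Since the final sound of *owoj* is /j/ (a consonant), it takes -pip, giving *owojpip*.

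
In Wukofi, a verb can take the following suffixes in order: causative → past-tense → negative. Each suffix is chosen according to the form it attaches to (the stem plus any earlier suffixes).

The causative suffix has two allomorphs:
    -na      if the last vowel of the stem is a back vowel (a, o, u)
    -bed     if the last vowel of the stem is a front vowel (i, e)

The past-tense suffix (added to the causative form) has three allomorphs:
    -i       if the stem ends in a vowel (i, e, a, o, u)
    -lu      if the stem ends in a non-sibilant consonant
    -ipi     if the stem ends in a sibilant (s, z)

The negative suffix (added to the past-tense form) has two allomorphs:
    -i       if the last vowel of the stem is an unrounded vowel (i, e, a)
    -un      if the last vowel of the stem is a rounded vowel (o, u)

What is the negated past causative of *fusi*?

Since the last vowel of *fusi* is /i/ (a front vowel), it takes -bed, giving *fusibed*.
The causative form *fusibed*: final sound = /d/, a non-sibilant consonant → -lu → *fusibedlu*.
The last vowel of the past-tense form *fusibedlu* is /u/, which is a rounded vowel, so the negative suffix is -un, giving *fusibedluun*.

fusibedluun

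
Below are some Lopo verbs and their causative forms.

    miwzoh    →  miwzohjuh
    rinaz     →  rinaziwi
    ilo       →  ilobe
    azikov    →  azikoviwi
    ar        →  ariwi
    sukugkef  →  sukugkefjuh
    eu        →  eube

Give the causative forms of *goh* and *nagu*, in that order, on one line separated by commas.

gohjuh, nagube

The alternation tracks the final sound of the stem — -juh when the stem ends in a voiceless consonant (*miwzoh*, *sukugkef*); -iwi when the stem ends in a voiced consonant (*rinaz*, *azikov*, *ar*); -be when the stem ends in a vowel (*ilo*, *eu*).
The final sound of *goh* is /h/, which is a voiceless consonant, so the suffix is -juh, giving *gohjuh*.
*nagu* — final sound /u/ (a vowel) → -be → *nagube*.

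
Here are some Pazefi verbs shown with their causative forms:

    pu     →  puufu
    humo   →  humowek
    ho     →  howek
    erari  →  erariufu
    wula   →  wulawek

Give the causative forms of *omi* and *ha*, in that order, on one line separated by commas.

omiufu, hawek

Looking at the last vowel of each stem: -ufu when the last vowel of the stem is a high vowel (*pu*, *erari*); -wek when the last vowel of the stem is a non-high vowel (*humo*, *ho*, *wula*).
Since the last vowel of *omi* is /i/ (a high vowel), it takes -ufu, giving *omiufu*.
*ha*: last vowel = /a/, a non-high vowel → -wek → *hawek*.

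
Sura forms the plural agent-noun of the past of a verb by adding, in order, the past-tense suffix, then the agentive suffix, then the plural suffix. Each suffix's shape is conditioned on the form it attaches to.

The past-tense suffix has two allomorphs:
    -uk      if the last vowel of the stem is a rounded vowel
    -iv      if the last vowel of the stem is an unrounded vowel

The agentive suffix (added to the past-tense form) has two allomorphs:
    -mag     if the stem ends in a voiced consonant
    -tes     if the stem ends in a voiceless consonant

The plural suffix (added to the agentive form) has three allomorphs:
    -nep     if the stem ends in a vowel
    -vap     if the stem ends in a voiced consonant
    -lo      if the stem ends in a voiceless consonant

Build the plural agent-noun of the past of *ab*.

abivmagvap

*ab*: last vowel = /a/, an unrounded vowel → -iv → *abiv*.
The final consonant of the past-tense form *abiv* is /v/, which is voiced, so the agentive suffix is -mag, giving *abivmag*.
The agentive form *abivmag*: final sound = /g/, a voiced consonant → -vap → *abivmagvap*.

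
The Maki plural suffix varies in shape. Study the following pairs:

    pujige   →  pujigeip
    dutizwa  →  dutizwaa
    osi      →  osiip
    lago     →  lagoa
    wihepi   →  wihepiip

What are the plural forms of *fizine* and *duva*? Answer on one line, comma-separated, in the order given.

fizineip, duvaa

The suffix is conditioned by the last vowel: -ip when the last vowel of the stem is a front vowel (*pujige*, *osi*, *wihepi*); -a when the last vowel of the stem is a back vowel (*dutizwa*, *lago*).
Since the last vowel of *fizine* is /e/ (a front vowel), it takes -ip, giving *fizineip*.
*duva* — last vowel /a/ (a back vowel) → -a → *duvaa*.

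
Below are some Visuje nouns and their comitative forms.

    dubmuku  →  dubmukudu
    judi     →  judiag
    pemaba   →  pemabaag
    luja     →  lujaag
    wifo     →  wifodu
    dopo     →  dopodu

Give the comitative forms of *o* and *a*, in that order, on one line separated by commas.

odu, aag

Looking at the last vowel of each stem: -du when the last vowel of the stem is a rounded vowel (*dubmuku*, *wifo*, *dopo*); -ag when the last vowel of the stem is an unrounded vowel (*judi*, *pemaba*, *luja*).
The last vowel of *o* is /o/, which is a rounded vowel, so the suffix is -du, giving *odu*.
Since the last vowel of *a* is /a/ (an unrounded vowel), it takes -ag, giving *aag*.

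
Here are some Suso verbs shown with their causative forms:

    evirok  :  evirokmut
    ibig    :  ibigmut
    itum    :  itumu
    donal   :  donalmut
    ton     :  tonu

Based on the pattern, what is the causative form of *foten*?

fotenu

The suffix is conditioned by the final consonant: -u when the stem ends in a nasal (*itum*, *ton*); -mut when the stem ends in a non-nasal consonant (*evirok*, *ibig*, *donal*).
*foten* — final consonant /n/ (a nasal) → -u → *fotenu*.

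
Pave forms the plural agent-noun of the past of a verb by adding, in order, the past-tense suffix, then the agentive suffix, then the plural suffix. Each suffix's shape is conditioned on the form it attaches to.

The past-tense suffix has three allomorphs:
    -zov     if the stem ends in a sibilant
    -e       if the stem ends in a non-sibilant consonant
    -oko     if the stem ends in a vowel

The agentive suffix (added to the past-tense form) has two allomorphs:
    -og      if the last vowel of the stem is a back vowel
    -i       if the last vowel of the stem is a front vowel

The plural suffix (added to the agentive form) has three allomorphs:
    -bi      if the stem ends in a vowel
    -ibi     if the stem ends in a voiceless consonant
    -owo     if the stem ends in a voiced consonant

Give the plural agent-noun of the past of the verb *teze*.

Since the final sound of *teze* is /e/ (a vowel), it takes -oko, giving *tezeoko*.
The last vowel of the past-tense form *tezeoko* is /o/, which is a back vowel, so the agentive suffix is -og, giving *tezeokoog*.
The agentive form *tezeokoog*: final sound = /g/, a voiced consonant → -owo → *tezeokoogowo*.

tezeokoogowo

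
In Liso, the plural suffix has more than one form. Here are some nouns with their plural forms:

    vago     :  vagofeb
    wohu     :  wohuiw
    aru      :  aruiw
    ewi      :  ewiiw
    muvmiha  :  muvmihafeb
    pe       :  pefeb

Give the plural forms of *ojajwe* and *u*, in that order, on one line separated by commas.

The pattern is height harmony: -iw when the last vowel of the stem is a high vowel (*wohu*, *aru*, *ewi*); -feb when the last vowel of the stem is a non-high vowel (*vago*, *muvmiha*, *pe*).
Since the last vowel of *ojajwe* is /e/ (a non-high vowel), it takes -feb, giving *ojajwefeb*.
Since the last vowel of *u* is /u/ (a high vowel), it takes -iw, giving *uiw*.

ojajwefeb, uiw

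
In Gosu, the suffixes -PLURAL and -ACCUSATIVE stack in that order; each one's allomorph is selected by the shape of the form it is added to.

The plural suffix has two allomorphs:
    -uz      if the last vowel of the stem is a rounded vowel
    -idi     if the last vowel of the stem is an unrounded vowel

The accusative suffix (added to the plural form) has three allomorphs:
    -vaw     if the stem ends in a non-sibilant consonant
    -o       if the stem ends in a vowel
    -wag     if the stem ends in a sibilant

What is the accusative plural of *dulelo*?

*dulelo*: last vowel = /o/, a rounded vowel → -uz → *dulelouz*.
The final sound of the plural form *dulelouz* is /z/, which is a sibilant, so the accusative suffix is -wag, giving *dulelouzwag*.

dulelouzwag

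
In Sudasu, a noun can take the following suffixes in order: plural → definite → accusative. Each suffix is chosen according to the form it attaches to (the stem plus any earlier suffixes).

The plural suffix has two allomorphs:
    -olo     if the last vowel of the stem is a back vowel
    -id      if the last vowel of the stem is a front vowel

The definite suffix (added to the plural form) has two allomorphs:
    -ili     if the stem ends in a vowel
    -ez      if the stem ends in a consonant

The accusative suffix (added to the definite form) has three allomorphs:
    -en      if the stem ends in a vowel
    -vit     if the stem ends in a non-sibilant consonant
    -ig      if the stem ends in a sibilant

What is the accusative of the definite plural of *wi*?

wiidezig

*wi*: last vowel = /i/, a front vowel → -id → *wiid*.
The plural form *wiid* — final sound /d/ (a consonant) → -ez → *wiidez*.
The definite form *wiidez*: final sound = /z/, a sibilant → -ig → *wiidezig*.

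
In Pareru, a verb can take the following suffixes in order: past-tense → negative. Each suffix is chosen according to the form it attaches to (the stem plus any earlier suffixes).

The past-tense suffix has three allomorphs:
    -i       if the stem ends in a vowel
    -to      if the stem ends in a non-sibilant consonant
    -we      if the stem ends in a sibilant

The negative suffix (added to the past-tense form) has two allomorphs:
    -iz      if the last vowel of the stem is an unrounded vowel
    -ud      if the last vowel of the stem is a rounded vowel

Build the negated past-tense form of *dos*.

dosweiz

*dos* — final sound /s/ (a sibilant) → -we → *doswe*.
The past-tense form *doswe*: last vowel = /e/, an unrounded vowel → -iz → *dosweiz*.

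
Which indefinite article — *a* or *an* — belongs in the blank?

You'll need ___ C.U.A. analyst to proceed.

The indefinite article is chosen by the initial *sound* of the following word, not its spelling.
The initialism *C.U.A.* is read letter by letter; the first letter, C, is pronounced /siː/, which begins with a consonant sound.
So the article is *a*: You'll need a C.U.A. analyst to proceed.

a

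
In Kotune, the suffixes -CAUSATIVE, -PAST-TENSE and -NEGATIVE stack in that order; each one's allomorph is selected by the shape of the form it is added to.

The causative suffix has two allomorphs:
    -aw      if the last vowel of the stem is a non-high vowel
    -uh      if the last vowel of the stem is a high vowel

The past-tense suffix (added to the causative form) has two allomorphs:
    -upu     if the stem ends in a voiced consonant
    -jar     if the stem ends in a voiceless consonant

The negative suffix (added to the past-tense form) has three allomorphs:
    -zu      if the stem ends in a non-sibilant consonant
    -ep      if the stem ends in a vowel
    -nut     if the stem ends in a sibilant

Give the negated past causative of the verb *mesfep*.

mesfepawupuep

The last vowel of *mesfep* is /e/, which is a non-high vowel, so the causative suffix is -aw, giving *mesfepaw*.
The causative form *mesfepaw*: final consonant = /w/, voiced → -upu → *mesfepawupu*.
The final sound of the past-tense form *mesfepawupu* is /u/, which is a vowel, so the negative suffix is -ep, giving *mesfepawupuep*.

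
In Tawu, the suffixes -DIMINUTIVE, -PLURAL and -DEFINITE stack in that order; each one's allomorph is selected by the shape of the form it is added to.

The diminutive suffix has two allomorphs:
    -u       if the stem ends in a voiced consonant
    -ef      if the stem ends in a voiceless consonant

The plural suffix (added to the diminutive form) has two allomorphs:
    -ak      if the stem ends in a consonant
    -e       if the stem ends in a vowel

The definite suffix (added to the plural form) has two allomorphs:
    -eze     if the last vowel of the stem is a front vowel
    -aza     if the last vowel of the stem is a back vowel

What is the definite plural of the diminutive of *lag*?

lagueeze

The final consonant of *lag* is /g/, which is voiced, so the diminutive suffix is -u, giving *lagu*.
The diminutive form *lagu* — final sound /u/ (a vowel) → -e → *lague*.
The plural form *lague*: last vowel = /e/, a front vowel → -eze → *lagueeze*.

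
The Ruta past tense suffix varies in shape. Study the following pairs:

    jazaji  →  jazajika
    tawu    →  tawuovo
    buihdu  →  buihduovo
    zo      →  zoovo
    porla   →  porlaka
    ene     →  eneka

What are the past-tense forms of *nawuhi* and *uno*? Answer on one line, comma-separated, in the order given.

nawuhika, unoovo

The alternation tracks the last vowel of the stem — -ovo when the last vowel of the stem is a rounded vowel (*tawu*, *buihdu*, *zo*); -ka when the last vowel of the stem is an unrounded vowel (*jazaji*, *porla*, *ene*).
*nawuhi*: last vowel = /i/, an unrounded vowel → -ka → *nawuhika*.
The last vowel of *uno* is /o/, which is a rounded vowel, so the suffix is -ovo, giving *unoovo*.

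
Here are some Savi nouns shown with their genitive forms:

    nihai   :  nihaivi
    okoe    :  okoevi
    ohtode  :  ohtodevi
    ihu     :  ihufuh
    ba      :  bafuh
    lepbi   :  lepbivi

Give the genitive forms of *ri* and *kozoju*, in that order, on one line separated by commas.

The alternation tracks the last vowel of the stem — -vi when the last vowel of the stem is a front vowel (*nihai*, *okoe*, *ohtode*, *lepbi*); -fuh when the last vowel of the stem is a back vowel (*ihu*, *ba*).
*ri*: last vowel = /i/, a front vowel → -vi → *rivi*.
Since the last vowel of *kozoju* is /u/ (a back vowel), it takes -fuh, giving *kozojufuh*.

rivi, kozojufuh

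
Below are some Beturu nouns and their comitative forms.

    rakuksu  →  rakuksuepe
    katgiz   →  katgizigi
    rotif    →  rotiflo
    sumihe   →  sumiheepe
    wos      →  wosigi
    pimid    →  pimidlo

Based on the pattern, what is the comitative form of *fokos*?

fokosigi

The alternation tracks the final sound of the stem — -igi when the stem ends in a sibilant (*katgiz*, *wos*); -lo when the stem ends in a non-sibilant consonant (*rotif*, *pimid*); -epe when the stem ends in a vowel (*rakuksu*, *sumihe*).
Since the final sound of *fokos* is /s/ (a sibilant), it takes -igi, giving *fokosigi*.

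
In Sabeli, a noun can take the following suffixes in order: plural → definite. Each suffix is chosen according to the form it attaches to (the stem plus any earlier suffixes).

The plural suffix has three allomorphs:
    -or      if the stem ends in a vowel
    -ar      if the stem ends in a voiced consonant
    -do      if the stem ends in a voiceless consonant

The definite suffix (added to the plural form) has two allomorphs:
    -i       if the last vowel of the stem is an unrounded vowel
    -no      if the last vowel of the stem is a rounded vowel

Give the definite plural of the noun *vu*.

vuorno

Since the final sound of *vu* is /u/ (a vowel), it takes -or, giving *vuor*.
The plural form *vuor* — last vowel /o/ (a rounded vowel) → -no → *vuorno*.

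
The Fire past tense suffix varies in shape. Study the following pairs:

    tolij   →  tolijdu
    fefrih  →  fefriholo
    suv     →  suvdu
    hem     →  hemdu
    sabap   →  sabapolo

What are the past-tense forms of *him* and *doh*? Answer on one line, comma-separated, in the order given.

The pattern is voicing of the final consonant: -olo when the stem ends in a voiceless consonant (*fefrih*, *sabap*); -du when the stem ends in a voiced consonant (*tolij*, *suv*, *hem*).
*him*: final consonant = /m/, voiced → -du → *himdu*.
*doh*: final consonant = /h/, voiceless → -olo → *doholo*.

himdu, doholo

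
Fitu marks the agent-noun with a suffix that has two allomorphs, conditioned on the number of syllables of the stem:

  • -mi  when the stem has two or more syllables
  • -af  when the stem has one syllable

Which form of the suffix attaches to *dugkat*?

-mi

With 2 syllables, *dugkat* takes -mi.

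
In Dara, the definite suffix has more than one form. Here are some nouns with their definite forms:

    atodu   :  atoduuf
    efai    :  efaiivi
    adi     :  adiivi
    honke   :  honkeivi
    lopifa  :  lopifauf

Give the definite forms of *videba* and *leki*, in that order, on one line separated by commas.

The alternation tracks the last vowel of the stem — -ivi when the last vowel of the stem is a front vowel (*efai*, *adi*, *honke*); -uf when the last vowel of the stem is a back vowel (*atodu*, *lopifa*).
*videba*: last vowel = /a/, a back vowel → -uf → *videbauf*.
Since the last vowel of *leki* is /i/ (a front vowel), it takes -ivi, giving *lekiivi*.

videbauf, lekiivi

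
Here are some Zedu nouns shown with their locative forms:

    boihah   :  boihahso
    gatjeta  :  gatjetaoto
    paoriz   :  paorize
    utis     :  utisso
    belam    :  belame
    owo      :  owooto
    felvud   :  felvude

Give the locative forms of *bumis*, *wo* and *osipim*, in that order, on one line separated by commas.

Looking at the final sound of each stem: -so when the stem ends in a voiceless consonant (*boihah*, *utis*); -e when the stem ends in a voiced consonant (*paoriz*, *belam*, *felvud*); -oto when the stem ends in a vowel (*gatjeta*, *owo*).
The final sound of *bumis* is /s/, which is a voiceless consonant, so the suffix is -so, giving *bumisso*.
*wo* — final sound /o/ (a vowel) → -oto → *wooto*.
Since the final sound of *osipim* is /m/ (a voiced consonant), it takes -e, giving *osipime*.

bumisso, wooto, osipime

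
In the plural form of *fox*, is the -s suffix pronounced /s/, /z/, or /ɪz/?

The stem *fox* ends in a sibilant (/s, z, ʃ, ʒ, tʃ, dʒ/).
The plural suffix surfaces as /ɪz/ after sibilants, /s/ after other voiceless consonants, and /z/ after other voiced sounds.
So the plural -s on *fox* is pronounced /ɪz/.

/ɪz/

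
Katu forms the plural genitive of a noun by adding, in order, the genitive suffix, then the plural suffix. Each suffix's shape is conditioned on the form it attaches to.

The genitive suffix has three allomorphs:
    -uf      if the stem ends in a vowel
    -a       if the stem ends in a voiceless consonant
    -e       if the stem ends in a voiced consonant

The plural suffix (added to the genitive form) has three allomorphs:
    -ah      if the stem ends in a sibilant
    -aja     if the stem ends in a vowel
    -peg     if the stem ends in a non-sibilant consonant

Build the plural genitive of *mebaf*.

The final sound of *mebaf* is /f/, which is a voiceless consonant, so the genitive suffix is -a, giving *mebafa*.
Since the final sound of the genitive form *mebafa* is /a/ (a vowel), it takes -aja, giving *mebafaaja*.

mebafaaja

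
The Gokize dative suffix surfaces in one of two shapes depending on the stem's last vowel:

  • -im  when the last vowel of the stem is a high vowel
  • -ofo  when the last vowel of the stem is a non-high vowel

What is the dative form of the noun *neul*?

neulim

The last vowel of *neul* is /u/, which is a high vowel, so the suffix is -im, giving *neulim*.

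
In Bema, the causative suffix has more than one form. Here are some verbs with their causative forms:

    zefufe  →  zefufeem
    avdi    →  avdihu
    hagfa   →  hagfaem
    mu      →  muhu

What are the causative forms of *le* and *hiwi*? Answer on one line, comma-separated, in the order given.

leem, hiwihu

The alternation tracks the last vowel of the stem — -hu when the last vowel of the stem is a high vowel (*avdi*, *mu*); -em when the last vowel of the stem is a non-high vowel (*zefufe*, *hagfa*).
*le* — last vowel /e/ (a non-high vowel) → -em → *leem*.
*hiwi* — last vowel /i/ (a high vowel) → -hu → *hiwihu*.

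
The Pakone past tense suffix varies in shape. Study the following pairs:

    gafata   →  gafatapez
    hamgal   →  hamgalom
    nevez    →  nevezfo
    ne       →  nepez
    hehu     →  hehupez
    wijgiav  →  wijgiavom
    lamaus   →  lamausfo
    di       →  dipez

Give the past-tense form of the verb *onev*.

onevom

The pattern is sibilance of the final sound: -fo when the stem ends in a sibilant (*nevez*, *lamaus*); -om when the stem ends in a non-sibilant consonant (*hamgal*, *wijgiav*); -pez when the stem ends in a vowel (*gafata*, *ne*, *hehu*, *di*).
*onev*: final sound = /v/, a non-sibilant consonant → -om → *onevom*.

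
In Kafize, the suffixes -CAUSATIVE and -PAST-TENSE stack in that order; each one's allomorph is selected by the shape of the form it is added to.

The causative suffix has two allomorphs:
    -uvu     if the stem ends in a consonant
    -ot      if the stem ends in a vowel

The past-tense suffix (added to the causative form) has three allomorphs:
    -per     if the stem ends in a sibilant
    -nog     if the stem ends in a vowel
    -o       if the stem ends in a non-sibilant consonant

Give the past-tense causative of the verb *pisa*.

pisaoto

*pisa* — final sound /a/ (a vowel) → -ot → *pisaot*.
The final sound of the causative form *pisaot* is /t/, which is a non-sibilant consonant, so the past-tense suffix is -o, giving *pisaoto*.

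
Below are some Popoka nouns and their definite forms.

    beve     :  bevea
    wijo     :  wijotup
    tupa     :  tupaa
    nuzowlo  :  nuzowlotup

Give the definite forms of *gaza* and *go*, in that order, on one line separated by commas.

Looking at the last vowel of each stem: -tup when the last vowel of the stem is a rounded vowel (*wijo*, *nuzowlo*); -a when the last vowel of the stem is an unrounded vowel (*beve*, *tupa*).
Since the last vowel of *gaza* is /a/ (an unrounded vowel), it takes -a, giving *gazaa*.
*go*: last vowel = /o/, a rounded vowel → -tup → *gotup*.

gazaa, gotup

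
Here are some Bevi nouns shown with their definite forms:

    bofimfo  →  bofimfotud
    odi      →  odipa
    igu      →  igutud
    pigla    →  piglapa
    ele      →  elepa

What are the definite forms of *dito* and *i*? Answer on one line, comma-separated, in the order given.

ditotud, ipa

The alternation tracks the last vowel of the stem — -tud when the last vowel of the stem is a rounded vowel (*bofimfo*, *igu*); -pa when the last vowel of the stem is an unrounded vowel (*odi*, *pigla*, *ele*).
The last vowel of *dito* is /o/, which is a rounded vowel, so the suffix is -tud, giving *ditotud*.
*i*: last vowel = /i/, an unrounded vowel → -pa → *ipa*.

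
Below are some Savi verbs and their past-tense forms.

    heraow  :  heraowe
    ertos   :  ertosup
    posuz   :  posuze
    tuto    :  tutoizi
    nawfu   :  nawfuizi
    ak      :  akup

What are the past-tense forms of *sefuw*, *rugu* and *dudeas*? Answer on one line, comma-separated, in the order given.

The pattern is voicing of the final sound: -up when the stem ends in a voiceless consonant (*ertos*, *ak*); -e when the stem ends in a voiced consonant (*heraow*, *posuz*); -izi when the stem ends in a vowel (*tuto*, *nawfu*).
*sefuw*: final sound = /w/, a voiced consonant → -e → *sefuwe*.
*rugu*: final sound = /u/, a vowel → -izi → *ruguizi*.
The final sound of *dudeas* is /s/, which is a voiceless consonant, so the suffix is -up, giving *dudeasup*.

sefuwe, ruguizi, dudeasup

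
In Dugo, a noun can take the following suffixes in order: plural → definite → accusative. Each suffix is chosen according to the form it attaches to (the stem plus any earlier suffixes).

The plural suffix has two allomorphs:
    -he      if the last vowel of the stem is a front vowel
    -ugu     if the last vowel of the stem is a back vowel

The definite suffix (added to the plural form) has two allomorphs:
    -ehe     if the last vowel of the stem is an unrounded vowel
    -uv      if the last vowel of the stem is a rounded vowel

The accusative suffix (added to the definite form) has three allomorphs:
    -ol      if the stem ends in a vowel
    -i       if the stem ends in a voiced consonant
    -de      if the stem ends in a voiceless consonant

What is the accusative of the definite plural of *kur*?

*kur* — last vowel /u/ (a back vowel) → -ugu → *kurugu*.
The last vowel of the plural form *kurugu* is /u/, which is a rounded vowel, so the definite suffix is -uv, giving *kuruguuv*.
Since the final sound of the definite form *kuruguuv* is /v/ (a voiced consonant), it takes -i, giving *kuruguuvi*.

kuruguuvi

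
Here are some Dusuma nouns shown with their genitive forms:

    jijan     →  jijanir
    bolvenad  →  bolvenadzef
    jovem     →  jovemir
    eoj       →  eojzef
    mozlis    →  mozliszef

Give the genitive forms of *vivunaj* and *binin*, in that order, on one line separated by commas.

vivunajzef, bininir

Looking at the final consonant of each stem: -ir when the stem ends in a nasal (*jijan*, *jovem*); -zef when the stem ends in a non-nasal consonant (*bolvenad*, *eoj*, *mozlis*).
*vivunaj* — final consonant /j/ (non-nasal) → -zef → *vivunajzef*.
The final consonant of *binin* is /n/, which is a nasal, so the suffix is -ir, giving *bininir*.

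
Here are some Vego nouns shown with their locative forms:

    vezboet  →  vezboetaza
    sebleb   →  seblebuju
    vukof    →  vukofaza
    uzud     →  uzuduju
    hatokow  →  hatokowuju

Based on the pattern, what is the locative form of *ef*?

efaza

The suffix is conditioned by the final consonant: -aza when the stem ends in a voiceless consonant (*vezboet*, *vukof*); -uju when the stem ends in a voiced consonant (*sebleb*, *uzud*, *hatokow*).
*ef* — final consonant /f/ (voiceless) → -aza → *efaza*.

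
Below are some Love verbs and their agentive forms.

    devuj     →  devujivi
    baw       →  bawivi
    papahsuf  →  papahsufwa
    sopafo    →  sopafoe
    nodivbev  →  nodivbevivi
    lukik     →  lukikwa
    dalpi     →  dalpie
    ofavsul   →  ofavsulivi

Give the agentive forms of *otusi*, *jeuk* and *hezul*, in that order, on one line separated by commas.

otusie, jeukwa, hezulivi

The pattern is voicing of the final sound: -wa when the stem ends in a voiceless consonant (*papahsuf*, *lukik*); -ivi when the stem ends in a voiced consonant (*devuj*, *baw*, *nodivbev*, *ofavsul*); -e when the stem ends in a vowel (*sopafo*, *dalpi*).
*otusi* — final sound /i/ (a vowel) → -e → *otusie*.
Since the final sound of *jeuk* is /k/ (a voiceless consonant), it takes -wa, giving *jeukwa*.
Since the final sound of *hezul* is /l/ (a voiced consonant), it takes -ivi, giving *hezulivi*.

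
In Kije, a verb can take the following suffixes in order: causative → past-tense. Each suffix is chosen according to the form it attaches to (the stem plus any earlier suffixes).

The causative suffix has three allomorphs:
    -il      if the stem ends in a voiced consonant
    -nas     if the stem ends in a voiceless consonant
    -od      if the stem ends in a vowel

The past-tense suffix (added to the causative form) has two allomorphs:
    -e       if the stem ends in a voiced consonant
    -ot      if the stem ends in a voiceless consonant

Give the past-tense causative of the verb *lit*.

The final sound of *lit* is /t/, which is a voiceless consonant, so the causative suffix is -nas, giving *litnas*.
The final consonant of the causative form *litnas* is /s/, which is voiceless, so the past-tense suffix is -ot, giving *litnasot*.

litnasot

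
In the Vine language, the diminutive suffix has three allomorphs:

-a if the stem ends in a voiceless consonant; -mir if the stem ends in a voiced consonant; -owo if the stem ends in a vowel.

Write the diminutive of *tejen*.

tejenmir

Since the final sound of *tejen* is /n/ (a voiced consonant), it takes -mir, giving *tejenmir*.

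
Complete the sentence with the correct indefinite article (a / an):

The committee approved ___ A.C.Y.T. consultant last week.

an

The indefinite article is chosen by the initial *sound* of the following word, not its spelling.
The initialism *A.C.Y.T.* is read letter by letter; the first letter, A, is pronounced /eɪ/, which begins with a vowel sound.
So the article is *an*: The committee approved an A.C.Y.T. consultant last week.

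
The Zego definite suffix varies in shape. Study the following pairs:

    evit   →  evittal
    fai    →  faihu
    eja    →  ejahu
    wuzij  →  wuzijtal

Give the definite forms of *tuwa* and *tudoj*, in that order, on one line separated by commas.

tuwahu, tudojtal

Looking at the final sound of each stem: -tal when the stem ends in a consonant (*evit*, *wuzij*); -hu when the stem ends in a vowel (*fai*, *eja*).
*tuwa*: final sound = /a/, a vowel → -hu → *tuwahu*.
Since the final sound of *tudoj* is /j/ (a consonant), it takes -tal, giving *tudojtal*.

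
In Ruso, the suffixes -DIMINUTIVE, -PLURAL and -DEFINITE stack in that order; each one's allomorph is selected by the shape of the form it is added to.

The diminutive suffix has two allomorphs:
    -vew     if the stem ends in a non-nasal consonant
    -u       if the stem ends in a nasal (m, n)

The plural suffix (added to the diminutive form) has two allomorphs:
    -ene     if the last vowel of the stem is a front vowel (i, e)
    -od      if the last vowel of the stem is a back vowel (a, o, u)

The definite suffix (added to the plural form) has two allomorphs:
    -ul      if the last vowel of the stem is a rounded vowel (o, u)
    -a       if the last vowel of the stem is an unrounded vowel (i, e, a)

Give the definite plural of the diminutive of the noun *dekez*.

*dekez*: final consonant = /z/, non-nasal → -vew → *dekezvew*.
The diminutive form *dekezvew* — last vowel /e/ (a front vowel) → -ene → *dekezvewene*.
Since the last vowel of the plural form *dekezvewene* is /e/ (an unrounded vowel), it takes -a, giving *dekezvewenea*.

dekezvewenea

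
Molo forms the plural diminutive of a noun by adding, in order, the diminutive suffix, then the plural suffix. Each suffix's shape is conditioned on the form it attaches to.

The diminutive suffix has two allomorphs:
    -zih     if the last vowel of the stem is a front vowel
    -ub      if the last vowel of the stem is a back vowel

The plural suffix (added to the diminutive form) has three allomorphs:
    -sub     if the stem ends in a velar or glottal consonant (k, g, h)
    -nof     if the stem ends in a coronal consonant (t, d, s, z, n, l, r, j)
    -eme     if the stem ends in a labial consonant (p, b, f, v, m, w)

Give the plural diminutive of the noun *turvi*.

turvizihsub

The last vowel of *turvi* is /i/, which is a front vowel, so the diminutive suffix is -zih, giving *turvizih*.
The diminutive form *turvizih*: final consonant = /h/, velar/glottal → -sub → *turvizihsub*.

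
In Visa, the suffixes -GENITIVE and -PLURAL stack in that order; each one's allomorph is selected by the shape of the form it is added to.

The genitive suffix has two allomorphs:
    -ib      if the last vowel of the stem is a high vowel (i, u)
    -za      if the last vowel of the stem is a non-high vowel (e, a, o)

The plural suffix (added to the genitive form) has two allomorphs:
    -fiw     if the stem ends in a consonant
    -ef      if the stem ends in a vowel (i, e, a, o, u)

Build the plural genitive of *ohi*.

ohiibfiw

The last vowel of *ohi* is /i/, which is a high vowel, so the genitive suffix is -ib, giving *ohiib*.
The genitive form *ohiib*: final sound = /b/, a consonant → -fiw → *ohiibfiw*.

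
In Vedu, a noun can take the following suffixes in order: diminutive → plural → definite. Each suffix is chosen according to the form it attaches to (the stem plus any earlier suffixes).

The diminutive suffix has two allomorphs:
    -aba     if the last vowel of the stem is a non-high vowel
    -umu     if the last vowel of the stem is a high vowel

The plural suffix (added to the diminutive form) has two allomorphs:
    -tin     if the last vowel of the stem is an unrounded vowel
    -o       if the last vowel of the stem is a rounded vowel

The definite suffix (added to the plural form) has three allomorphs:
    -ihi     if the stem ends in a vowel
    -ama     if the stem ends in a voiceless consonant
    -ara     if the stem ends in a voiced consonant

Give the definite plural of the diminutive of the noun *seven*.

sevenabatinara

*seven* — last vowel /e/ (a non-high vowel) → -aba → *sevenaba*.
The last vowel of the diminutive form *sevenaba* is /a/, which is an unrounded vowel, so the plural suffix is -tin, giving *sevenabatin*.
The final sound of the plural form *sevenabatin* is /n/, which is a voiced consonant, so the definite suffix is -ara, giving *sevenabatinara*.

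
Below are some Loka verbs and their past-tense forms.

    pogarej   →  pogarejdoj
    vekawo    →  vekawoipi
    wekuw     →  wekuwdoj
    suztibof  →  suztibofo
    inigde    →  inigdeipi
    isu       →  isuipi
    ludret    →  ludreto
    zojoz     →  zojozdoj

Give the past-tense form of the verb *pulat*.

Looking at the final sound of each stem: -o when the stem ends in a voiceless consonant (*suztibof*, *ludret*); -doj when the stem ends in a voiced consonant (*pogarej*, *wekuw*, *zojoz*); -ipi when the stem ends in a vowel (*vekawo*, *inigde*, *isu*).
Since the final sound of *pulat* is /t/ (a voiceless consonant), it takes -o, giving *pulato*.

pulato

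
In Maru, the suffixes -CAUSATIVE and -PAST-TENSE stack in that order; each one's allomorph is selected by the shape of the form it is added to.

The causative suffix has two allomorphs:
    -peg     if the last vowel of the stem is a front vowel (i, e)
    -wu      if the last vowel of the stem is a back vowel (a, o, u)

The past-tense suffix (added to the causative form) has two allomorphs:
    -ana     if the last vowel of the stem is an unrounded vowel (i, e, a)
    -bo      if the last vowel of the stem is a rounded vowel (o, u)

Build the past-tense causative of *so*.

*so*: last vowel = /o/, a back vowel → -wu → *sowu*.
Since the last vowel of the causative form *sowu* is /u/ (a rounded vowel), it takes -bo, giving *sowubo*.

sowubo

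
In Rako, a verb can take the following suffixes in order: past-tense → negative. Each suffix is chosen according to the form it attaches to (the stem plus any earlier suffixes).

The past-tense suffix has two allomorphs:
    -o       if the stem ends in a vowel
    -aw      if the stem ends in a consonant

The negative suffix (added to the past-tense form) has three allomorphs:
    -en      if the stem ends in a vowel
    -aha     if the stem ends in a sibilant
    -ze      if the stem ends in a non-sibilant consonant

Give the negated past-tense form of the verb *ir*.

irawze

The final sound of *ir* is /r/, which is a consonant, so the past-tense suffix is -aw, giving *iraw*.
The past-tense form *iraw*: final sound = /w/, a non-sibilant consonant → -ze → *irawze*.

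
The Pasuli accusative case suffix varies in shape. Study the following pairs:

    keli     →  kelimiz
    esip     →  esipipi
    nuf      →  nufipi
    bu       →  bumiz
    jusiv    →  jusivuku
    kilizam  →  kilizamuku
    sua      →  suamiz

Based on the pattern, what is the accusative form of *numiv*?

The suffix is conditioned by the final sound: -ipi when the stem ends in a voiceless consonant (*esip*, *nuf*); -uku when the stem ends in a voiced consonant (*jusiv*, *kilizam*); -miz when the stem ends in a vowel (*keli*, *bu*, *sua*).
Since the final sound of *numiv* is /v/ (a voiced consonant), it takes -uku, giving *numivuku*.

numivuku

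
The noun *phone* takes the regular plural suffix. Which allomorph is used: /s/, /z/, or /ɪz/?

/z/

The stem *phone* ends in a voiced non-sibilant sound.
The plural suffix surfaces as /ɪz/ after sibilants, /s/ after other voiceless consonants, and /z/ after other voiced sounds.
So the plural -s on *phone* is pronounced /z/.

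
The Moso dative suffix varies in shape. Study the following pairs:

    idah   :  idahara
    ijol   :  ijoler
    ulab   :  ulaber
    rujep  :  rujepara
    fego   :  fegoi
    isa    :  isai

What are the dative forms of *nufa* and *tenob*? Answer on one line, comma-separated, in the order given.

nufai, tenober

The suffix is conditioned by the final sound: -ara when the stem ends in a voiceless consonant (*idah*, *rujep*); -er when the stem ends in a voiced consonant (*ijol*, *ulab*); -i when the stem ends in a vowel (*fego*, *isa*).
*nufa*: final sound = /a/, a vowel → -i → *nufai*.
The final sound of *tenob* is /b/, which is a voiced consonant, so the suffix is -er, giving *tenober*.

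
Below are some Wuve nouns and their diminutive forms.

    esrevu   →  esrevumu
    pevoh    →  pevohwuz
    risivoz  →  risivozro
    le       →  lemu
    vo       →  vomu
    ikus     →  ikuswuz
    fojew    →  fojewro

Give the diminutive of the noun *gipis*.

Looking at the final sound of each stem: -wuz when the stem ends in a voiceless consonant (*pevoh*, *ikus*); -ro when the stem ends in a voiced consonant (*risivoz*, *fojew*); -mu when the stem ends in a vowel (*esrevu*, *le*, *vo*).
Since the final sound of *gipis* is /s/ (a voiceless consonant), it takes -wuz, giving *gipiswuz*.

gipiswuz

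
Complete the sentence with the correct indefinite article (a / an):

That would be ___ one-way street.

a

The indefinite article is chosen by the initial *sound* of the following word, not its spelling.
*one-way* begins with the sound /wʌ/ (*one* pronounced /wʌn/) — a consonant sound.
So the article is *a*: That would be a one-way street.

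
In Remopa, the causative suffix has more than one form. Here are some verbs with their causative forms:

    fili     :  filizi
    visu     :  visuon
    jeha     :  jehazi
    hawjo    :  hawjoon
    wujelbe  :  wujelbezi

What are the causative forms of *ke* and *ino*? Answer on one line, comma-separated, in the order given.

kezi, inoon

The alternation tracks the last vowel of the stem — -on when the last vowel of the stem is a rounded vowel (*visu*, *hawjo*); -zi when the last vowel of the stem is an unrounded vowel (*fili*, *jeha*, *wujelbe*).
The last vowel of *ke* is /e/, which is an unrounded vowel, so the suffix is -zi, giving *kezi*.
Since the last vowel of *ino* is /o/ (a rounded vowel), it takes -on, giving *inoon*.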